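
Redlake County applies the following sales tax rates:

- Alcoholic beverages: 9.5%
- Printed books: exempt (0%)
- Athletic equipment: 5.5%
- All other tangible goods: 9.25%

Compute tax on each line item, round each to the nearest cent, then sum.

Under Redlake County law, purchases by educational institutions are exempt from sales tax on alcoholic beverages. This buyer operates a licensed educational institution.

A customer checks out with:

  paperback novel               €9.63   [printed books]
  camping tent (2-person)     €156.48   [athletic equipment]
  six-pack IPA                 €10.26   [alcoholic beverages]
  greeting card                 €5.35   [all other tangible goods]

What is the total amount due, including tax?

€190.82

Paperback novel €9.63: printed books → 0% → €0.00
Camping tent (2-person) €156.48: athletic equipment → 5.5% → €8.61
Six-pack IPA €10.26: alcoholic beverages, buyer-exempt → 0% → €0.00
Greeting card €5.35: all other tangible goods → 9.25% → €0.49
Subtotal = €181.72; tax = €9.10; total due = €190.82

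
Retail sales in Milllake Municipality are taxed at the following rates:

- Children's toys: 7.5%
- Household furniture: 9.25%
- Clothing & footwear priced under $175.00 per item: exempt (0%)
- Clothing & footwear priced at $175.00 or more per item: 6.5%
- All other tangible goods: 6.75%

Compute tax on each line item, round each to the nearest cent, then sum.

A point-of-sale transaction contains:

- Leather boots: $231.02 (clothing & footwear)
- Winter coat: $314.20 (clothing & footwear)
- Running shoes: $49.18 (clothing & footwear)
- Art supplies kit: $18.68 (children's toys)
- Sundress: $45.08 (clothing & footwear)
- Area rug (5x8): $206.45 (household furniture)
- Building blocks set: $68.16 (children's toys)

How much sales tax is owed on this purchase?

Leather boots $231.02: clothing & footwear, $175.00 or more → 6.5% → $15.02
Winter coat $314.20: clothing & footwear, $175.00 or more → 6.5% → $20.42
Running shoes $49.18: clothing & footwear, under $175.00 → 0% → $0.00
Art supplies kit $18.68: children's toys → 7.5% → $1.40
Sundress $45.08: clothing & footwear, under $175.00 → 0% → $0.00
Area rug (5x8) $206.45: household furniture → 9.25% → $19.10
Building blocks set $68.16: children's toys → 7.5% → $5.11
Total tax = $15.02 + $20.42 + $1.40 + $19.10 + $5.11 = $61.05

$61.05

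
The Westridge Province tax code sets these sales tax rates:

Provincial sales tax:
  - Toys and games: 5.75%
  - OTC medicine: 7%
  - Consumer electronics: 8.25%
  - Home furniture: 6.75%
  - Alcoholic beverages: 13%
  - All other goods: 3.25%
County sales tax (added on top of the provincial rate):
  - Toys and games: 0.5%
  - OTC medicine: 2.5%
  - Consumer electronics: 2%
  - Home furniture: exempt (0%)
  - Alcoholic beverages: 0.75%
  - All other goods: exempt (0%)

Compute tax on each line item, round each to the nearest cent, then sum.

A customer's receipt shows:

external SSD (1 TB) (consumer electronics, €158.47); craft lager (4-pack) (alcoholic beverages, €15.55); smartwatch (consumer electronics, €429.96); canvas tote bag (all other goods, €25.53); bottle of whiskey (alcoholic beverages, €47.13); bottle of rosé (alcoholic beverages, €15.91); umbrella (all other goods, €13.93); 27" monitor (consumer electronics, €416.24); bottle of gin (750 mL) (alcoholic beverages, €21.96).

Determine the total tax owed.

External SSD (1 TB) €158.47: consumer electronics → 8.25% + 2% county = 10.25% → €16.24
Craft lager (4-pack) €15.55: alcoholic beverages → 13% + 0.75% county = 13.75% → €2.14
Smartwatch €429.96: consumer electronics → 8.25% + 2% county = 10.25% → €44.07
Canvas tote bag €25.53: all other goods → 3.25% + 0% county = 3.25% → €0.83
Bottle of whiskey €47.13: alcoholic beverages → 13% + 0.75% county = 13.75% → €6.48
Bottle of rosé €15.91: alcoholic beverages → 13% + 0.75% county = 13.75% → €2.19
Umbrella €13.93: all other goods → 3.25% + 0% county = 3.25% → €0.45
27" monitor €416.24: consumer electronics → 8.25% + 2% county = 10.25% → €42.66
Bottle of gin (750 mL) €21.96: alcoholic beverages → 13% + 0.75% county = 13.75% → €3.02
Total tax = €16.24 + €2.14 + €44.07 + €0.83 + €6.48 + €2.19 + €0.45 + €42.66 + €3.02 = €118.08

€118.08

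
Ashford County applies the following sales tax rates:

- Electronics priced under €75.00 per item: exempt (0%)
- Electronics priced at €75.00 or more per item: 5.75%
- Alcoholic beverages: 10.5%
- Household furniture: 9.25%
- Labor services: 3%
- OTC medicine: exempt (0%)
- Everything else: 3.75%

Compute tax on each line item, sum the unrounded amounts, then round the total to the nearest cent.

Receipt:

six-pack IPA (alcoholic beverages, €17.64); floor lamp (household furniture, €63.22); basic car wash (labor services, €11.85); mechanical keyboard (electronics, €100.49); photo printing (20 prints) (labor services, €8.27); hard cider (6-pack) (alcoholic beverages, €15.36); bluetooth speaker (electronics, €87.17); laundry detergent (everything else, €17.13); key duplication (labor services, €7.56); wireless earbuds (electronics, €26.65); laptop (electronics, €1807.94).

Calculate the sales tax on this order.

€125.53

Six-pack IPA €17.64: alcoholic beverages → 10.5% → €1.8522
Floor lamp €63.22: household furniture → 9.25% → €5.84785
Basic car wash €11.85: labor services → 3% → €0.3555
Mechanical keyboard €100.49: electronics, €75.00 or more → 5.75% → €5.778175
Photo printing (20 prints) €8.27: labor services → 3% → €0.2481
Hard cider (6-pack) €15.36: alcoholic beverages → 10.5% → €1.6128
Bluetooth speaker €87.17: electronics, €75.00 or more → 5.75% → €5.012275
Laundry detergent €17.13: everything else → 3.75% → €0.642375
Key duplication €7.56: labor services → 3% → €0.2268
Wireless earbuds €26.65: electronics, under €75.00 → 0% → €0.00
Laptop €1807.94: electronics, €75.00 or more → 5.75% → €103.95655
Unrounded tax sum = €125.532625 → €125.53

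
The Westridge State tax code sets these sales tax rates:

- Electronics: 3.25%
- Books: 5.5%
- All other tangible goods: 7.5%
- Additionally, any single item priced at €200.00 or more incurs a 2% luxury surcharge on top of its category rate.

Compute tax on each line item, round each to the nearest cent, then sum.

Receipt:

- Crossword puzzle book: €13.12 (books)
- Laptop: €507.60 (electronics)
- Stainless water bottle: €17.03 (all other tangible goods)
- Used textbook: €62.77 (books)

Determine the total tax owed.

Crossword puzzle book €13.12: books → 5.5% → €0.72
Laptop €507.60: electronics → 3.25% + 2% surcharge = 5.25% → €26.65
Stainless water bottle €17.03: all other tangible goods → 7.5% → €1.28
Used textbook €62.77: books → 5.5% → €3.45
Total tax = €0.72 + €26.65 + €1.28 + €3.45 = €32.10

€32.10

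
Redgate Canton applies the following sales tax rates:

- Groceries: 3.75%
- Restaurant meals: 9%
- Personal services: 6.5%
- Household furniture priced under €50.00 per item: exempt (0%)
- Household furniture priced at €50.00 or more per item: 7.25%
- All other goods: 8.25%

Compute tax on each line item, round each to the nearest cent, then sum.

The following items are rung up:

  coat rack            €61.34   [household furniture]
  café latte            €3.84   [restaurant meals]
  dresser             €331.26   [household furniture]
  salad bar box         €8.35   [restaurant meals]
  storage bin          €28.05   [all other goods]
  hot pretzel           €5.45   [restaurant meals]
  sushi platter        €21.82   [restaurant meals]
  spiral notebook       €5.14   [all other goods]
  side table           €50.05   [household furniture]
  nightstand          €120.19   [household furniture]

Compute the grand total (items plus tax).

€682.58

Coat rack €61.34: household furniture, €50.00 or more → 7.25% → €4.45
Café latte €3.84: restaurant meals → 9% → €0.35
Dresser €331.26: household furniture, €50.00 or more → 7.25% → €24.02
Salad bar box €8.35: restaurant meals → 9% → €0.75
Storage bin €28.05: all other goods → 8.25% → €2.31
Hot pretzel €5.45: restaurant meals → 9% → €0.49
Sushi platter €21.82: restaurant meals → 9% → €1.96
Spiral notebook €5.14: all other goods → 8.25% → €0.42
Side table €50.05: household furniture, €50.00 or more → 7.25% → €3.63
Nightstand €120.19: household furniture, €50.00 or more → 7.25% → €8.71
Subtotal = €635.49; tax = €47.09; total due = €682.58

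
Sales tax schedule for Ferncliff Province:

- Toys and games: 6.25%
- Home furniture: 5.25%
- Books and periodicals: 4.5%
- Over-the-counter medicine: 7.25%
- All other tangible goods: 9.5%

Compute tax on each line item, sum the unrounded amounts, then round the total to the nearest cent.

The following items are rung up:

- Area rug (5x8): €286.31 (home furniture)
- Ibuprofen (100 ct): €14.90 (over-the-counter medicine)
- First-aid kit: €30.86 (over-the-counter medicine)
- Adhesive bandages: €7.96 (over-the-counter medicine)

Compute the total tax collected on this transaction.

€18.93

Area rug (5x8) €286.31: home furniture → 5.25% → €15.031275
Ibuprofen (100 ct) €14.90: over-the-counter medicine → 7.25% → €1.08025
First-aid kit €30.86: over-the-counter medicine → 7.25% → €2.23735
Adhesive bandages €7.96: over-the-counter medicine → 7.25% → €0.5771
Unrounded tax sum = €18.925975 → €18.93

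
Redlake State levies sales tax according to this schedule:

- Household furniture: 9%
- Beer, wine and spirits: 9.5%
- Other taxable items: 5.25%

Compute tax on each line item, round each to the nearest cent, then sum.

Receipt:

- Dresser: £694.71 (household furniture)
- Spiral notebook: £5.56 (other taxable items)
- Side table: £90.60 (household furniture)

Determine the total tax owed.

£70.96

Dresser £694.71: household furniture → 9% → £62.52
Spiral notebook £5.56: other taxable items → 5.25% → £0.29
Side table £90.60: household furniture → 9% → £8.15
Total tax = £62.52 + £0.29 + £8.15 = £70.96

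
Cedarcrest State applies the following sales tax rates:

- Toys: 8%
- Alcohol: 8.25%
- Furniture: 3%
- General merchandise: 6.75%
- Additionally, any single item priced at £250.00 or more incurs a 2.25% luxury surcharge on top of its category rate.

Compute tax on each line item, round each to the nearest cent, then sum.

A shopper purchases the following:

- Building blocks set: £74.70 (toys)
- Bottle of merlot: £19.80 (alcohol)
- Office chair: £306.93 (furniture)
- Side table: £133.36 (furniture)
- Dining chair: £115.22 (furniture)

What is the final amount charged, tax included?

£681.19

Building blocks set £74.70: toys → 8% → £5.98
Bottle of merlot £19.80: alcohol → 8.25% → £1.63
Office chair £306.93: furniture → 3% + 2.25% surcharge = 5.25% → £16.11
Side table £133.36: furniture → 3% → £4.00
Dining chair £115.22: furniture → 3% → £3.46
Subtotal = £650.01; tax = £31.18; total due = £681.19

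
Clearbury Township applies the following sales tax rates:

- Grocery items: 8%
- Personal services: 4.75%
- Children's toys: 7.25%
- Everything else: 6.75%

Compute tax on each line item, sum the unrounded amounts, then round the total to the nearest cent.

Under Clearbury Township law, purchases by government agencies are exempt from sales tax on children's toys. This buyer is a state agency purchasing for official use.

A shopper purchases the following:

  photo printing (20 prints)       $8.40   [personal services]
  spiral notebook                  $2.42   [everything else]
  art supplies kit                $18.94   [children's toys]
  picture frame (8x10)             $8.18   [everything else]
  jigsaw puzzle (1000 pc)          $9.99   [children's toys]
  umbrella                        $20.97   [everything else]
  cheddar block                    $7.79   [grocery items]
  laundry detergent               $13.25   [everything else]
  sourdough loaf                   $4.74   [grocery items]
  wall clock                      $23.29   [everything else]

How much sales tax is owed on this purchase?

$6.00

Photo printing (20 prints) $8.40: personal services → 4.75% → $0.399
Spiral notebook $2.42: everything else → 6.75% → $0.16335
Art supplies kit $18.94: children's toys, buyer-exempt → 0% → $0.00
Picture frame (8x10) $8.18: everything else → 6.75% → $0.55215
Jigsaw puzzle (1000 pc) $9.99: children's toys, buyer-exempt → 0% → $0.00
Umbrella $20.97: everything else → 6.75% → $1.415475
Cheddar block $7.79: grocery items → 8% → $0.6232
Laundry detergent $13.25: everything else → 6.75% → $0.894375
Sourdough loaf $4.74: grocery items → 8% → $0.3792
Wall clock $23.29: everything else → 6.75% → $1.572075
Unrounded tax sum = $5.998825 → $6.00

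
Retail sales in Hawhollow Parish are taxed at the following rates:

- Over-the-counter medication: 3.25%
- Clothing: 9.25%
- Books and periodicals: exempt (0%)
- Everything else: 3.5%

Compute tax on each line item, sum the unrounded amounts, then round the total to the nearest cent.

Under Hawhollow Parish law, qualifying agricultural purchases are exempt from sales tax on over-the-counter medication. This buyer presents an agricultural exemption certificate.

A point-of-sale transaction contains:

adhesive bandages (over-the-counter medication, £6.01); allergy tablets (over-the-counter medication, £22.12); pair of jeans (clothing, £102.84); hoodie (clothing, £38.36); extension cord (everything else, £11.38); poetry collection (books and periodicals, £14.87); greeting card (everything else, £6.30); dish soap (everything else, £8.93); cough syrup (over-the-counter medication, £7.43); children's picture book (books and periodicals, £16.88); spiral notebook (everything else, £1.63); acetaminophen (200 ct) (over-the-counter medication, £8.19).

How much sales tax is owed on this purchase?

£14.05

Adhesive bandages £6.01: over-the-counter medication, buyer-exempt → 0% → £0.00
Allergy tablets £22.12: over-the-counter medication, buyer-exempt → 0% → £0.00
Pair of jeans £102.84: clothing → 9.25% → £9.5127
Hoodie £38.36: clothing → 9.25% → £3.5483
Extension cord £11.38: everything else → 3.5% → £0.3983
Poetry collection £14.87: books and periodicals → 0% → £0.00
Greeting card £6.30: everything else → 3.5% → £0.2205
Dish soap £8.93: everything else → 3.5% → £0.31255
Cough syrup £7.43: over-the-counter medication, buyer-exempt → 0% → £0.00
Children's picture book £16.88: books and periodicals → 0% → £0.00
Spiral notebook £1.63: everything else → 3.5% → £0.05705
Acetaminophen (200 ct) £8.19: over-the-counter medication, buyer-exempt → 0% → £0.00
Unrounded tax sum = £14.0494 → £14.05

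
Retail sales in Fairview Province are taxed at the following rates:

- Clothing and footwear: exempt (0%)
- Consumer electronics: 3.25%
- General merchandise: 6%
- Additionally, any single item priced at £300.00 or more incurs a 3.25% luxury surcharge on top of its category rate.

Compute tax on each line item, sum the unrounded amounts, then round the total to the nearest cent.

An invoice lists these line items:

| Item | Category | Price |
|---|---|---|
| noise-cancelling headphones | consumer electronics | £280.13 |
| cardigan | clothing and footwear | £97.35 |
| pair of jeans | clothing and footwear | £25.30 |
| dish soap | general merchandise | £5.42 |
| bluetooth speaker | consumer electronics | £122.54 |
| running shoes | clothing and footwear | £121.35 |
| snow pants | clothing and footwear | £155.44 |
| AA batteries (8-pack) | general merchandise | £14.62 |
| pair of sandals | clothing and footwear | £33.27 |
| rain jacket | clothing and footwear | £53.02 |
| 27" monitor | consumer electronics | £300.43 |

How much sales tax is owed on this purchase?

£33.82

Noise-cancelling headphones £280.13: consumer electronics → 3.25% → £9.104225
Cardigan £97.35: clothing and footwear → 0% → £0.00
Pair of jeans £25.30: clothing and footwear → 0% → £0.00
Dish soap £5.42: general merchandise → 6% → £0.3252
Bluetooth speaker £122.54: consumer electronics → 3.25% → £3.98255
Running shoes £121.35: clothing and footwear → 0% → £0.00
Snow pants £155.44: clothing and footwear → 0% → £0.00
AA batteries (8-pack) £14.62: general merchandise → 6% → £0.8772
Pair of sandals £33.27: clothing and footwear → 0% → £0.00
Rain jacket £53.02: clothing and footwear → 0% → £0.00
27" monitor £300.43: consumer electronics → 3.25% + 3.25% surcharge = 6.5% → £19.52795
Unrounded tax sum = £33.817125 → £33.82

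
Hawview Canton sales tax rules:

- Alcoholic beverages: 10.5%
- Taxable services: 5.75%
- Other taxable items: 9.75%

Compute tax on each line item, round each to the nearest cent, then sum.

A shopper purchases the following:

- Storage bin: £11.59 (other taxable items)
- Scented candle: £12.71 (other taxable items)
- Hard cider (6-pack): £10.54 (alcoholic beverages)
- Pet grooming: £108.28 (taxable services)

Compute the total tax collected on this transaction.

Storage bin £11.59: other taxable items → 9.75% → £1.13
Scented candle £12.71: other taxable items → 9.75% → £1.24
Hard cider (6-pack) £10.54: alcoholic beverages → 10.5% → £1.11
Pet grooming £108.28: taxable services → 5.75% → £6.23
Total tax = £1.13 + £1.24 + £1.11 + £6.23 = £9.71

£9.71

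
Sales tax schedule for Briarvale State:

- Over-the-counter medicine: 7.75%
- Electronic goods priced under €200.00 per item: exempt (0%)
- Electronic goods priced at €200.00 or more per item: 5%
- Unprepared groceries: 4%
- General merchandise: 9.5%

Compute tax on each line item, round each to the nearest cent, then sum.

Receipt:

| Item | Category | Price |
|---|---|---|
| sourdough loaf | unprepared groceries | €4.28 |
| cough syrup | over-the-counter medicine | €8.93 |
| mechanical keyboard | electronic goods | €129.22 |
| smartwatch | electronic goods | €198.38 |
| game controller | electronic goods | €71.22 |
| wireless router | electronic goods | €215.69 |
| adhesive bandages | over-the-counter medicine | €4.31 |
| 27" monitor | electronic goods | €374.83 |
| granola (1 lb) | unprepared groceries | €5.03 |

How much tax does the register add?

€30.91

Sourdough loaf €4.28: unprepared groceries → 4% → €0.17
Cough syrup €8.93: over-the-counter medicine → 7.75% → €0.69
Mechanical keyboard €129.22: electronic goods, under €200.00 → 0% → €0.00
Smartwatch €198.38: electronic goods, under €200.00 → 0% → €0.00
Game controller €71.22: electronic goods, under €200.00 → 0% → €0.00
Wireless router €215.69: electronic goods, €200.00 or more → 5% → €10.78
Adhesive bandages €4.31: over-the-counter medicine → 7.75% → €0.33
27" monitor €374.83: electronic goods, €200.00 or more → 5% → €18.74
Granola (1 lb) €5.03: unprepared groceries → 4% → €0.20
Total tax = €0.17 + €0.69 + €10.78 + €0.33 + €18.74 + €0.20 = €30.91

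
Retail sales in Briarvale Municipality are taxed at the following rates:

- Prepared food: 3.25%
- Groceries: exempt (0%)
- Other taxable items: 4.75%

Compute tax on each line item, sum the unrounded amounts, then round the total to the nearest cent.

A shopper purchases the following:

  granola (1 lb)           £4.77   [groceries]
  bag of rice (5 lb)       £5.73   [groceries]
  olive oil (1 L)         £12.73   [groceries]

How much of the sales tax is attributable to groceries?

£0.00

Granola (1 lb) £4.77: groceries → 0% → £0.00
Bag of rice (5 lb) £5.73: groceries → 0% → £0.00
Olive oil (1 L) £12.73: groceries → 0% → £0.00
Tax on groceries: unrounded sum = £0.00 → £0.00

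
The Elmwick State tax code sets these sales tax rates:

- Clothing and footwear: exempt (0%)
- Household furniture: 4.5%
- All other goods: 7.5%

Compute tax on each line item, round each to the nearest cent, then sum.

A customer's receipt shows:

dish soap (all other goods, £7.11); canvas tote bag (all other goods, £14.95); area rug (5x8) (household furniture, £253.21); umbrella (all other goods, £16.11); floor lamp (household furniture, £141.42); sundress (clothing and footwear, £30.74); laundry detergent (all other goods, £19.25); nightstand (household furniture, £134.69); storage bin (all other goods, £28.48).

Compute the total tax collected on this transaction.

Dish soap £7.11: all other goods → 7.5% → £0.53
Canvas tote bag £14.95: all other goods → 7.5% → £1.12
Area rug (5x8) £253.21: household furniture → 4.5% → £11.39
Umbrella £16.11: all other goods → 7.5% → £1.21
Floor lamp £141.42: household furniture → 4.5% → £6.36
Sundress £30.74: clothing and footwear → 0% → £0.00
Laundry detergent £19.25: all other goods → 7.5% → £1.44
Nightstand £134.69: household furniture → 4.5% → £6.06
Storage bin £28.48: all other goods → 7.5% → £2.14
Total tax = £0.53 + £1.12 + £11.39 + £1.21 + £6.36 + £1.44 + £6.06 + £2.14 = £30.25

£30.25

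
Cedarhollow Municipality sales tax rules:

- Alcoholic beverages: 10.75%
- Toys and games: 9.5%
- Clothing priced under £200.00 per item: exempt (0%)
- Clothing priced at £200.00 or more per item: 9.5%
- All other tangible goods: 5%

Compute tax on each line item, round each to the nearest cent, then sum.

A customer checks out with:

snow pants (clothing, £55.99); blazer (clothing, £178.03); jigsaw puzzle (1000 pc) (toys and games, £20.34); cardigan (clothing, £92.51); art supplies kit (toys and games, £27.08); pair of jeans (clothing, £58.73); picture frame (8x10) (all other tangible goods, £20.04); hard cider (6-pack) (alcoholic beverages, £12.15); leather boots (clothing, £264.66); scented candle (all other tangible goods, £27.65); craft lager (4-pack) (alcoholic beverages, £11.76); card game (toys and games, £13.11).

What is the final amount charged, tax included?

£817.89

Snow pants £55.99: clothing, under £200.00 → 0% → £0.00
Blazer £178.03: clothing, under £200.00 → 0% → £0.00
Jigsaw puzzle (1000 pc) £20.34: toys and games → 9.5% → £1.93
Cardigan £92.51: clothing, under £200.00 → 0% → £0.00
Art supplies kit £27.08: toys and games → 9.5% → £2.57
Pair of jeans £58.73: clothing, under £200.00 → 0% → £0.00
Picture frame (8x10) £20.04: all other tangible goods → 5% → £1.00
Hard cider (6-pack) £12.15: alcoholic beverages → 10.75% → £1.31
Leather boots £264.66: clothing, £200.00 or more → 9.5% → £25.14
Scented candle £27.65: all other tangible goods → 5% → £1.38
Craft lager (4-pack) £11.76: alcoholic beverages → 10.75% → £1.26
Card game £13.11: toys and games → 9.5% → £1.25
Subtotal = £782.05; tax = £35.84; total due = £817.89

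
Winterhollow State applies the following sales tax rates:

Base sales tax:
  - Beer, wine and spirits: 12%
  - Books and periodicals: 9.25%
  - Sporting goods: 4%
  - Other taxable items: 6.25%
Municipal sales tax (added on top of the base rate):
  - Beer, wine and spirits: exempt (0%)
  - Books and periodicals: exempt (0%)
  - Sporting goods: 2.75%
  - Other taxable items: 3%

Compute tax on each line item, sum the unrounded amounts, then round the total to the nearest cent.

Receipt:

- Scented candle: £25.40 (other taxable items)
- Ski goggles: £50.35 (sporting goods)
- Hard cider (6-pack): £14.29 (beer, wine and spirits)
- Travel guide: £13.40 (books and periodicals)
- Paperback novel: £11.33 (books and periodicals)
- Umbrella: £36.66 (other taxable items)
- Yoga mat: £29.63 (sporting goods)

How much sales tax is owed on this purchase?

£15.14

Scented candle £25.40: other taxable items → 6.25% + 3% municipal = 9.25% → £2.3495
Ski goggles £50.35: sporting goods → 4% + 2.75% municipal = 6.75% → £3.398625
Hard cider (6-pack) £14.29: beer, wine and spirits → 12% + 0% municipal = 12% → £1.7148
Travel guide £13.40: books and periodicals → 9.25% + 0% municipal = 9.25% → £1.2395
Paperback novel £11.33: books and periodicals → 9.25% + 0% municipal = 9.25% → £1.048025
Umbrella £36.66: other taxable items → 6.25% + 3% municipal = 9.25% → £3.39105
Yoga mat £29.63: sporting goods → 4% + 2.75% municipal = 6.75% → £2.000025
Unrounded tax sum = £15.141525 → £15.14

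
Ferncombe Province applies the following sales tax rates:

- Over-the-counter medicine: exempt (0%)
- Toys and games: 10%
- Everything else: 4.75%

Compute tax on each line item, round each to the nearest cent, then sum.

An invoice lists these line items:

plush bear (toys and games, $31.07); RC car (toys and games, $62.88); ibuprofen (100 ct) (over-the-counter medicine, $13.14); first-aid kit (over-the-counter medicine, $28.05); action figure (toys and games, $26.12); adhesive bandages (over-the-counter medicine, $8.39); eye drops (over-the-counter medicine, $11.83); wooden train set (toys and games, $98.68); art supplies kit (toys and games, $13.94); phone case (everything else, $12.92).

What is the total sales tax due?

$23.88

Plush bear $31.07: toys and games → 10% → $3.11
RC car $62.88: toys and games → 10% → $6.29
Ibuprofen (100 ct) $13.14: over-the-counter medicine → 0% → $0.00
First-aid kit $28.05: over-the-counter medicine → 0% → $0.00
Action figure $26.12: toys and games → 10% → $2.61
Adhesive bandages $8.39: over-the-counter medicine → 0% → $0.00
Eye drops $11.83: over-the-counter medicine → 0% → $0.00
Wooden train set $98.68: toys and games → 10% → $9.87
Art supplies kit $13.94: toys and games → 10% → $1.39
Phone case $12.92: everything else → 4.75% → $0.61
Total tax = $3.11 + $6.29 + $2.61 + $9.87 + $1.39 + $0.61 = $23.88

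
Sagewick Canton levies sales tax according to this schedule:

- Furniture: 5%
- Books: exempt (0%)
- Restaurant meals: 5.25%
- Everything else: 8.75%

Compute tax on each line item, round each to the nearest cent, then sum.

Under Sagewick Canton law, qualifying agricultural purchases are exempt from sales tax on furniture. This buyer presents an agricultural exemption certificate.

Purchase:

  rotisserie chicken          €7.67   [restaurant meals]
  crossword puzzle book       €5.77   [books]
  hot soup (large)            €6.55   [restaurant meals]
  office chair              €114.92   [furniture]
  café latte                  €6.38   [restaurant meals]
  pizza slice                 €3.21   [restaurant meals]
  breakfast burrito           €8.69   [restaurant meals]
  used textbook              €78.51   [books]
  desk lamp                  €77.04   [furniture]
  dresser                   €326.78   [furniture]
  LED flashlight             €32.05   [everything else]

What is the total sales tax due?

€4.50

Rotisserie chicken €7.67: restaurant meals → 5.25% → €0.40
Crossword puzzle book €5.77: books → 0% → €0.00
Hot soup (large) €6.55: restaurant meals → 5.25% → €0.34
Office chair €114.92: furniture, buyer-exempt → 0% → €0.00
Café latte €6.38: restaurant meals → 5.25% → €0.33
Pizza slice €3.21: restaurant meals → 5.25% → €0.17
Breakfast burrito €8.69: restaurant meals → 5.25% → €0.46
Used textbook €78.51: books → 0% → €0.00
Desk lamp €77.04: furniture, buyer-exempt → 0% → €0.00
Dresser €326.78: furniture, buyer-exempt → 0% → €0.00
LED flashlight €32.05: everything else → 8.75% → €2.80
Total tax = €0.40 + €0.34 + €0.33 + €0.17 + €0.46 + €2.80 = €4.50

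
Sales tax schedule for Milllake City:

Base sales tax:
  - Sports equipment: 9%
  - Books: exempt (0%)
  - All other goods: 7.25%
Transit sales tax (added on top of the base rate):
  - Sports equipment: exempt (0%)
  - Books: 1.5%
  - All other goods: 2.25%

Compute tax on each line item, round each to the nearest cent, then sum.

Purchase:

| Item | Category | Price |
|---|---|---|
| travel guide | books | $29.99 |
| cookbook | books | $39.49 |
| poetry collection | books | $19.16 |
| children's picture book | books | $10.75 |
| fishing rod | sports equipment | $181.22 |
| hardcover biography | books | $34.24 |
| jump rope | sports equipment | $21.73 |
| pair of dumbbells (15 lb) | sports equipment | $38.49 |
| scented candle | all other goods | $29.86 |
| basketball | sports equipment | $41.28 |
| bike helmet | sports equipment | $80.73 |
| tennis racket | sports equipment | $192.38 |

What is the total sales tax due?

$54.87

Travel guide $29.99: books → 0% + 1.5% transit = 1.5% → $0.45
Cookbook $39.49: books → 0% + 1.5% transit = 1.5% → $0.59
Poetry collection $19.16: books → 0% + 1.5% transit = 1.5% → $0.29
Children's picture book $10.75: books → 0% + 1.5% transit = 1.5% → $0.16
Fishing rod $181.22: sports equipment → 9% + 0% transit = 9% → $16.31
Hardcover biography $34.24: books → 0% + 1.5% transit = 1.5% → $0.51
Jump rope $21.73: sports equipment → 9% + 0% transit = 9% → $1.96
Pair of dumbbells (15 lb) $38.49: sports equipment → 9% + 0% transit = 9% → $3.46
Scented candle $29.86: all other goods → 7.25% + 2.25% transit = 9.5% → $2.84
Basketball $41.28: sports equipment → 9% + 0% transit = 9% → $3.72
Bike helmet $80.73: sports equipment → 9% + 0% transit = 9% → $7.27
Tennis racket $192.38: sports equipment → 9% + 0% transit = 9% → $17.31
Total tax = $0.45 + $0.59 + $0.29 + $0.16 + $16.31 + $0.51 + $1.96 + $3.46 + $2.84 + $3.72 + $7.27 + $17.31 = $54.87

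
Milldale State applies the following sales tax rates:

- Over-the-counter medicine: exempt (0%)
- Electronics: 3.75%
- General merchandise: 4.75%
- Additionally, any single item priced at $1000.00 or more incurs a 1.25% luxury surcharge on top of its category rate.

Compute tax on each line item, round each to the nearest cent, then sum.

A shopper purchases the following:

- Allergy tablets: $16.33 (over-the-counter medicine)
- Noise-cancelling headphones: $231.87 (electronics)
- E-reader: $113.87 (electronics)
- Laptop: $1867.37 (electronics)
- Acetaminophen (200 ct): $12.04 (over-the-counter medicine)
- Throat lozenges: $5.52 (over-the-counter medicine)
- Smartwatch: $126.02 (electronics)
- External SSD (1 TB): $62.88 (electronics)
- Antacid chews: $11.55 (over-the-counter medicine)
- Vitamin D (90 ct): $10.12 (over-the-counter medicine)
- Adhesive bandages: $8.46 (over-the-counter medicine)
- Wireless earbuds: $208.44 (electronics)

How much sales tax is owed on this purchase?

$121.25

Allergy tablets $16.33: over-the-counter medicine → 0% → $0.00
Noise-cancelling headphones $231.87: electronics → 3.75% → $8.70
E-reader $113.87: electronics → 3.75% → $4.27
Laptop $1867.37: electronics → 3.75% + 1.25% surcharge = 5% → $93.37
Acetaminophen (200 ct) $12.04: over-the-counter medicine → 0% → $0.00
Throat lozenges $5.52: over-the-counter medicine → 0% → $0.00
Smartwatch $126.02: electronics → 3.75% → $4.73
External SSD (1 TB) $62.88: electronics → 3.75% → $2.36
Antacid chews $11.55: over-the-counter medicine → 0% → $0.00
Vitamin D (90 ct) $10.12: over-the-counter medicine → 0% → $0.00
Adhesive bandages $8.46: over-the-counter medicine → 0% → $0.00
Wireless earbuds $208.44: electronics → 3.75% → $7.82
Total tax = $8.70 + $4.27 + $93.37 + $4.73 + $2.36 + $7.82 = $121.25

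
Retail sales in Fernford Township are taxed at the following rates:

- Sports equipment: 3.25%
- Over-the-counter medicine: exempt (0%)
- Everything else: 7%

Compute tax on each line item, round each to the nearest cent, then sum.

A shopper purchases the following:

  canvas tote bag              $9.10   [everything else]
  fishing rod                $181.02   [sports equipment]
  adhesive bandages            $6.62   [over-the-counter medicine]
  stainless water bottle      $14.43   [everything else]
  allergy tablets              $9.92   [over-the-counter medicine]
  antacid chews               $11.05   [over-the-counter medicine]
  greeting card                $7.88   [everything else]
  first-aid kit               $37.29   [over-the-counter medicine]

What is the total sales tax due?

Canvas tote bag $9.10: everything else → 7% → $0.64
Fishing rod $181.02: sports equipment → 3.25% → $5.88
Adhesive bandages $6.62: over-the-counter medicine → 0% → $0.00
Stainless water bottle $14.43: everything else → 7% → $1.01
Allergy tablets $9.92: over-the-counter medicine → 0% → $0.00
Antacid chews $11.05: over-the-counter medicine → 0% → $0.00
Greeting card $7.88: everything else → 7% → $0.55
First-aid kit $37.29: over-the-counter medicine → 0% → $0.00
Total tax = $0.64 + $5.88 + $1.01 + $0.55 = $8.08

$8.08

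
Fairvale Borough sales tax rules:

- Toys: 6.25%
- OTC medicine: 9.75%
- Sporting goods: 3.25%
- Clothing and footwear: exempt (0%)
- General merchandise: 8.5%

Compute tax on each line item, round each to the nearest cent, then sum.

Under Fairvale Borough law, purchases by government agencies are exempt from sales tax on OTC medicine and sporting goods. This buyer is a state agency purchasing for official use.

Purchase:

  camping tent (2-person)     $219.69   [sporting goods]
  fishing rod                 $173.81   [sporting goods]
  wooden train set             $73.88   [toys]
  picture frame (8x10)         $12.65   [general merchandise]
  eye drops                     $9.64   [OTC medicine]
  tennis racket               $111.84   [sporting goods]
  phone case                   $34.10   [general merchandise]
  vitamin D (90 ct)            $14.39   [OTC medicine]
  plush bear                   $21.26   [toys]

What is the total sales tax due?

$9.93

Camping tent (2-person) $219.69: sporting goods, buyer-exempt → 0% → $0.00
Fishing rod $173.81: sporting goods, buyer-exempt → 0% → $0.00
Wooden train set $73.88: toys → 6.25% → $4.62
Picture frame (8x10) $12.65: general merchandise → 8.5% → $1.08
Eye drops $9.64: OTC medicine, buyer-exempt → 0% → $0.00
Tennis racket $111.84: sporting goods, buyer-exempt → 0% → $0.00
Phone case $34.10: general merchandise → 8.5% → $2.90
Vitamin D (90 ct) $14.39: OTC medicine, buyer-exempt → 0% → $0.00
Plush bear $21.26: toys → 6.25% → $1.33
Total tax = $4.62 + $1.08 + $2.90 + $1.33 = $9.93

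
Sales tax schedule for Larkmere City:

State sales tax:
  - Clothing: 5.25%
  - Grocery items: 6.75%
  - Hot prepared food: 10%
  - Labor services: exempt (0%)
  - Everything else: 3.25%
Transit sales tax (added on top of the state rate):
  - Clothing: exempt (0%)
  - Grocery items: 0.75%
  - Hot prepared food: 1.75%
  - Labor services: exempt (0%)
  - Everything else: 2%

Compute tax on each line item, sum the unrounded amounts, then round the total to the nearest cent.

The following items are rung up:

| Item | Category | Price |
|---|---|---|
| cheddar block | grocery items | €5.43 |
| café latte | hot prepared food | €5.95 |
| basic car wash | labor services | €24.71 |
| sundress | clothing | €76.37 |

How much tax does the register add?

€5.12

Cheddar block €5.43: grocery items → 6.75% + 0.75% transit = 7.5% → €0.40725
Café latte €5.95: hot prepared food → 10% + 1.75% transit = 11.75% → €0.699125
Basic car wash €24.71: labor services → 0% + 0% transit = 0% → €0.00
Sundress €76.37: clothing → 5.25% + 0% transit = 5.25% → €4.009425
Unrounded tax sum = €5.1158 → €5.12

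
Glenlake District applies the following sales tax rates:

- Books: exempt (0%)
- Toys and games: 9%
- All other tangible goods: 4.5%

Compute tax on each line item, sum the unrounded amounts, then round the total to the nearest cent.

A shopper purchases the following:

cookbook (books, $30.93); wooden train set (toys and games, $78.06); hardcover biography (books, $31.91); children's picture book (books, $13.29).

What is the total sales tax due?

Cookbook $30.93: books → 0% → $0.00
Wooden train set $78.06: toys and games → 9% → $7.0254
Hardcover biography $31.91: books → 0% → $0.00
Children's picture book $13.29: books → 0% → $0.00
Unrounded tax sum = $7.0254 → $7.03

$7.03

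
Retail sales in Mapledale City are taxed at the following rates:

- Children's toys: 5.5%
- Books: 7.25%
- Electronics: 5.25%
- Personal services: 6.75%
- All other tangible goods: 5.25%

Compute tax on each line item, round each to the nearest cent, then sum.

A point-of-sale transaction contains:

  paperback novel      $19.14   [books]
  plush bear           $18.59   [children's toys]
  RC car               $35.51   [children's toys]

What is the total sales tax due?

$4.36

Paperback novel $19.14: books → 7.25% → $1.39
Plush bear $18.59: children's toys → 5.5% → $1.02
RC car $35.51: children's toys → 5.5% → $1.95
Total tax = $1.39 + $1.02 + $1.95 = $4.36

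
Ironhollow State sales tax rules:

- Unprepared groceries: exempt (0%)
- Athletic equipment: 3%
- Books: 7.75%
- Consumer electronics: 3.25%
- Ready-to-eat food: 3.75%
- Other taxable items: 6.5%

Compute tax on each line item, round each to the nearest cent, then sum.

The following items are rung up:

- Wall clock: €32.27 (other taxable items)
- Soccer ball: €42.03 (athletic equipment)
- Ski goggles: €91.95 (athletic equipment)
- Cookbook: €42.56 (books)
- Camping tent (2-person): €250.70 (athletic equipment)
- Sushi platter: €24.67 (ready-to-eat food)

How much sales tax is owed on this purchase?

€17.87

Wall clock €32.27: other taxable items → 6.5% → €2.10
Soccer ball €42.03: athletic equipment → 3% → €1.26
Ski goggles €91.95: athletic equipment → 3% → €2.76
Cookbook €42.56: books → 7.75% → €3.30
Camping tent (2-person) €250.70: athletic equipment → 3% → €7.52
Sushi platter €24.67: ready-to-eat food → 3.75% → €0.93
Total tax = €2.10 + €1.26 + €2.76 + €3.30 + €7.52 + €0.93 = €17.87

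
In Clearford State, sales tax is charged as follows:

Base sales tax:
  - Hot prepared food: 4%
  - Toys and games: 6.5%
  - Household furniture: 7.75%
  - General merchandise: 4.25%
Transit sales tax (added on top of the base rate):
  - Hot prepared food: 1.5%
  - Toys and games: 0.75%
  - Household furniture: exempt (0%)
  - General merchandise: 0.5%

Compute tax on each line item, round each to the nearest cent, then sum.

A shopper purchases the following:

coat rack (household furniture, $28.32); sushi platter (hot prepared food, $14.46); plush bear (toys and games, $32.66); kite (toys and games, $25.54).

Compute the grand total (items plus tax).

$108.19

Coat rack $28.32: household furniture → 7.75% + 0% transit = 7.75% → $2.19
Sushi platter $14.46: hot prepared food → 4% + 1.5% transit = 5.5% → $0.80
Plush bear $32.66: toys and games → 6.5% + 0.75% transit = 7.25% → $2.37
Kite $25.54: toys and games → 6.5% + 0.75% transit = 7.25% → $1.85
Subtotal = $100.98; tax = $7.21; total due = $108.19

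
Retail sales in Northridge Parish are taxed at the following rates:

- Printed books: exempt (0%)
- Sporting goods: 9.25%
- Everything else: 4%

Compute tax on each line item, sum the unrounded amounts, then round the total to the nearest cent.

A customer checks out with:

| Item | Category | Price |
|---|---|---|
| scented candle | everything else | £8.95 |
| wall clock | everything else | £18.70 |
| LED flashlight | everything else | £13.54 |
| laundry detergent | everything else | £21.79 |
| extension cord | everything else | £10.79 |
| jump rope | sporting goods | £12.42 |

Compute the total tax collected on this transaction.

£4.10

Scented candle £8.95: everything else → 4% → £0.358
Wall clock £18.70: everything else → 4% → £0.748
LED flashlight £13.54: everything else → 4% → £0.5416
Laundry detergent £21.79: everything else → 4% → £0.8716
Extension cord £10.79: everything else → 4% → £0.4316
Jump rope £12.42: sporting goods → 9.25% → £1.14885
Unrounded tax sum = £4.09965 → £4.10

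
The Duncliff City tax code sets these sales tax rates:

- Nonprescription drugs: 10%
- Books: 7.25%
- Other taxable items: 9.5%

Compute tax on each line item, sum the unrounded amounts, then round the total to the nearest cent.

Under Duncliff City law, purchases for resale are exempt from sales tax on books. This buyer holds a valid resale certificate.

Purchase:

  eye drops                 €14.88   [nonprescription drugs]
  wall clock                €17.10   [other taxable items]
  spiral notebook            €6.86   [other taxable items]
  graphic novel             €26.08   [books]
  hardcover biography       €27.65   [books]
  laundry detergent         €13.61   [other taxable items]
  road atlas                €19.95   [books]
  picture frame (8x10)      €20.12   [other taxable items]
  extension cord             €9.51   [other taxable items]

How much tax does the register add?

Eye drops €14.88: nonprescription drugs → 10% → €1.488
Wall clock €17.10: other taxable items → 9.5% → €1.6245
Spiral notebook €6.86: other taxable items → 9.5% → €0.6517
Graphic novel €26.08: books, buyer-exempt → 0% → €0.00
Hardcover biography €27.65: books, buyer-exempt → 0% → €0.00
Laundry detergent €13.61: other taxable items → 9.5% → €1.29295
Road atlas €19.95: books, buyer-exempt → 0% → €0.00
Picture frame (8x10) €20.12: other taxable items → 9.5% → €1.9114
Extension cord €9.51: other taxable items → 9.5% → €0.90345
Unrounded tax sum = €7.872 → €7.87

€7.87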